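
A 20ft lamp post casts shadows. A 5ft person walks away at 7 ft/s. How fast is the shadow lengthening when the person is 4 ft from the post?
7/3 ft/s

By similar triangles: 20/(x+s) = 5/s
Solving: s = 5x/15
ds/dt = 5/15 · dx/dt = 1/3 · 7 = 7/3 ft/s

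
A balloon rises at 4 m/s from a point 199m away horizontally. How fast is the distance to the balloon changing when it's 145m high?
290√60626/30313 ≈ 2.356 m/s

z² = 199² + y²
z = √(199² + 145²) = √60626
dz/dt = y/z · dy/dt = 145/√60626 · 4 = 290√60626/30313 ≈ 2.356 m/s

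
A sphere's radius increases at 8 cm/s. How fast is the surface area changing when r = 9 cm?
576π cm²/s

S = 4πr²
dS/dt = dS/dr · dr/dt = 8πr · 8
At r = 9: dS/dt = 576π cm²/s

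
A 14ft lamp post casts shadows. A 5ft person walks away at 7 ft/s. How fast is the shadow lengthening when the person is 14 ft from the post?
35/9 ft/s

By similar triangles: 14/(x+s) = 5/s
Solving: s = 5x/9
ds/dt = 5/9 · dx/dt = 5/9 · 7 = 35/9 ft/s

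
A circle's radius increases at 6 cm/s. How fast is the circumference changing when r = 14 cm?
12π cm/s

C = 2πr
dC/dt = 2π · dr/dt = 2π · 6 = 12π cm/s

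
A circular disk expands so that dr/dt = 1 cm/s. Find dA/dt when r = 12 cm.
24π cm²/s

A = πr²
dA/dt = 2πr · dr/dt = 2π(12)(1) = 24π cm²/s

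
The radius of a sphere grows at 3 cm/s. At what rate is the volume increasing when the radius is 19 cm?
4332π cm³/s

V = (4/3)πr³
dV/dt = dV/dr · dr/dt = 4πr² · 3
At r = 19: dV/dt = 4332π cm³/s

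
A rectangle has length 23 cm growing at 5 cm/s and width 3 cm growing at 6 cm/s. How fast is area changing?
153 cm²/s

A = lw
dA/dt = w·dl/dt + l·dw/dt = 3·5 + 23·6 = 153 cm²/s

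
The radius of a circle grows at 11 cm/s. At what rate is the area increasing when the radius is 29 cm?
638π cm²/s

A = πr²
dA/dt = 2πr · dr/dt = 2π(29)(11) = 638π cm²/s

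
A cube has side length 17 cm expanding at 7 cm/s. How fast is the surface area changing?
1428 cm²/s

A = 6s²
dA/dt = 12s · ds/dt = 12·17·7 = 1428 cm²/s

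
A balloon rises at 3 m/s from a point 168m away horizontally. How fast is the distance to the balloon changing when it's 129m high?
129√4985/4985 ≈ 1.827 m/s

z² = 168² + y²
z = √(168² + 129²) = 3√4985
dz/dt = y/z · dy/dt = 129/(3√4985) · 3 = 129√4985/4985 ≈ 1.827 m/s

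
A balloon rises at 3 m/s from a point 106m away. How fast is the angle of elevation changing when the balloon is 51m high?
0.022982 rad/s

tan(θ) = y/106
sec²(θ) · dθ/dt = (1/106) · dy/dt
dθ/dt = cos²(θ)/106 · 3 = 106/(106² + 51²) · 3
dθ/dt = 0.022982 rad/s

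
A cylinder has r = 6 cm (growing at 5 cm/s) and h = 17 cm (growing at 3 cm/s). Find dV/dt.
1128π cm³/s

V = πr²h
dV/dt = 2πrh·dr/dt + πr²·dh/dt
= 2π(6)(17)(5) + π(6)²(3)
= 1128π cm³/s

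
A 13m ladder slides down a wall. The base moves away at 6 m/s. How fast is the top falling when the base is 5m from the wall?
5/2 = 2.5 m/s

x² + y² = 13²
2x·dx/dt + 2y·dy/dt = 0
dy/dt = -x/y · dx/dt = -5/12 · 6 = -5/2 m/s
The top is descending at 5/2 = 2.5 m/s.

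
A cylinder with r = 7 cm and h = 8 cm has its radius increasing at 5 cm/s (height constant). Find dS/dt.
220π cm²/s

S = 2πrh + 2πr² (lateral + bases)
dS/dt = (2πh + 4πr)·dr/dt = (2π·8 + 4π·7)·5
= 220π cm²/s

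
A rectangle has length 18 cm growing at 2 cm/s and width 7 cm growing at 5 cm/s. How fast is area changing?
104 cm²/s

A = lw
dA/dt = w·dl/dt + l·dw/dt = 7·2 + 18·5 = 104 cm²/s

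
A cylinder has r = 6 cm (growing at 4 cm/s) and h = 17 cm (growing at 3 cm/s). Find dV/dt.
924π cm³/s

V = πr²h
dV/dt = 2πrh·dr/dt + πr²·dh/dt
= 2π(6)(17)(4) + π(6)²(3)
= 924π cm³/s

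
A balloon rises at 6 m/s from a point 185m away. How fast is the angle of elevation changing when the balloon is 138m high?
0.020838 rad/s

tan(θ) = y/185
sec²(θ) · dθ/dt = (1/185) · dy/dt
dθ/dt = cos²(θ)/185 · 6 = 185/(185² + 138²) · 6
dθ/dt = 0.020838 rad/s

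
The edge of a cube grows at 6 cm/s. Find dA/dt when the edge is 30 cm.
2160 cm²/s

A = 6s²
dA/dt = 12s · ds/dt = 12·30·6 = 2160 cm²/s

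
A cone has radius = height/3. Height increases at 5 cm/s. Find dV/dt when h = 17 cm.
1445π/9 cm³/s

V = (1/3)π(h/3)²h = πh³/27
dV/dt = πh²/9 · 5
At h = 17: dV/dt = 1445π/9 cm³/s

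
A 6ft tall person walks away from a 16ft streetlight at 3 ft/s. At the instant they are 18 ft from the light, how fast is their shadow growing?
9/5 ft/s

By similar triangles: 16/(x+s) = 6/s
Solving: s = 6x/10
ds/dt = 6/10 · dx/dt = 3/5 · 3 = 9/5 ft/s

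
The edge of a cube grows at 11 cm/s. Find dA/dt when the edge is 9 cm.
1188 cm²/s

A = 6s²
dA/dt = 12s · ds/dt = 12·9·11 = 1188 cm²/s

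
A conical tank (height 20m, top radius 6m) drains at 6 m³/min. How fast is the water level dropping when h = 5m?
8/(3π) ≈ 0.8488 m/min

r/h = 6/20, so r = (3/10)h
V = (1/3)πr²h = (1/3)π((3/10)h)²h = (3/100)πh³
dV/dh = (9/100)πh²
dh/dt = (dV/dt)/(dV/dh) = -6/((9/100)π·5²) = -8/(3π) m/min
The level is dropping at 8/(3π) ≈ 0.8488 m/min.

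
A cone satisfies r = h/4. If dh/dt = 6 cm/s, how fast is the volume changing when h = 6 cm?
27π/2 cm³/s

V = (1/3)π(h/4)²h = πh³/48
dV/dt = πh²/16 · 6
At h = 6: dV/dt = 27π/2 cm³/s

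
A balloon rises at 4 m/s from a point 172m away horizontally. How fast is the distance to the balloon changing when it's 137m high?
548√48353/48353 ≈ 2.492 m/s

z² = 172² + y²
z = √(172² + 137²) = √48353
dz/dt = y/z · dy/dt = 137/√48353 · 4 = 548√48353/48353 ≈ 2.492 m/s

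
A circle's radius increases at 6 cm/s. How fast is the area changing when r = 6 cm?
72π cm²/s

A = πr²
dA/dt = 2πr · dr/dt = 2π(6)(6) = 72π cm²/s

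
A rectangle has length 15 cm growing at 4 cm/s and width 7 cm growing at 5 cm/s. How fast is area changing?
103 cm²/s

A = lw
dA/dt = w·dl/dt + l·dw/dt = 7·4 + 15·5 = 103 cm²/s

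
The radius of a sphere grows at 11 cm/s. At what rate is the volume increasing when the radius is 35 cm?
53900π cm³/s

V = (4/3)πr³
dV/dt = dV/dr · dr/dt = 4πr² · 11
At r = 35: dV/dt = 53900π cm³/s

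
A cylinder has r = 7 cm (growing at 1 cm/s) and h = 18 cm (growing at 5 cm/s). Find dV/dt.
497π cm³/s

V = πr²h
dV/dt = 2πrh·dr/dt + πr²·dh/dt
= 2π(7)(18)(1) + π(7)²(5)
= 497π cm³/s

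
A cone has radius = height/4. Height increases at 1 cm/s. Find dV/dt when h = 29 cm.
841π/16 cm³/s

V = (1/3)π(h/4)²h = πh³/48
dV/dt = πh²/16 · 1
At h = 29: dV/dt = 841π/16 cm³/s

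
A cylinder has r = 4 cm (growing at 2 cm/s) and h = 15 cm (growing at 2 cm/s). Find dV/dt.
272π cm³/s

V = πr²h
dV/dt = 2πrh·dr/dt + πr²·dh/dt
= 2π(4)(15)(2) + π(4)²(2)
= 272π cm³/s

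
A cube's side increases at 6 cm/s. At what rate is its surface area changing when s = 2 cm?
144 cm²/s

A = 6s²
dA/dt = 12s · ds/dt = 12·2·6 = 144 cm²/s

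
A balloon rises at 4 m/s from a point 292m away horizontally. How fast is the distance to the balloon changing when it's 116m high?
58√6170/3085 ≈ 1.477 m/s

z² = 292² + y²
z = √(292² + 116²) = 4√6170
dz/dt = y/z · dy/dt = 116/(4√6170) · 4 = 58√6170/3085 ≈ 1.477 m/s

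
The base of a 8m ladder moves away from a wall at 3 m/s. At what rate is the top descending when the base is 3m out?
9√55/55 ≈ 1.214 m/s

x² + y² = 8²
2x·dx/dt + 2y·dy/dt = 0
dy/dt = -x/y · dx/dt = -3/√55 · 3 = -9√55/55 m/s
The top is descending at 9√55/55 ≈ 1.214 m/s.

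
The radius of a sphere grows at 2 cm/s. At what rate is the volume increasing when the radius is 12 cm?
1152π cm³/s

V = (4/3)πr³
dV/dt = dV/dr · dr/dt = 4πr² · 2
At r = 12: dV/dt = 1152π cm³/s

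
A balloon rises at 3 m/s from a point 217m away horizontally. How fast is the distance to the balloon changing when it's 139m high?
417√66410/66410 ≈ 1.618 m/s

z² = 217² + y²
z = √(217² + 139²) = √66410
dz/dt = y/z · dy/dt = 139/√66410 · 3 = 417√66410/66410 ≈ 1.618 m/s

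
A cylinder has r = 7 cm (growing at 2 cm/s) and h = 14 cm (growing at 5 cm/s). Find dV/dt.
637π cm³/s

V = πr²h
dV/dt = 2πrh·dr/dt + πr²·dh/dt
= 2π(7)(14)(2) + π(7)²(5)
= 637π cm³/s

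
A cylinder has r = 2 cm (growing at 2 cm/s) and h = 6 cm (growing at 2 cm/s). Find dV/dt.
56π cm³/s

V = πr²h
dV/dt = 2πrh·dr/dt + πr²·dh/dt
= 2π(2)(6)(2) + π(2)²(2)
= 56π cm³/s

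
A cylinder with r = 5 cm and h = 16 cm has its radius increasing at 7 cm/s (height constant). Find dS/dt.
364π cm²/s

S = 2πrh + 2πr² (lateral + bases)
dS/dt = (2πh + 4πr)·dr/dt = (2π·16 + 4π·5)·7
= 364π cm²/s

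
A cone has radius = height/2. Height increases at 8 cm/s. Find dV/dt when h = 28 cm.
1568π cm³/s

V = (1/3)π(h/2)²h = πh³/12
dV/dt = πh²/4 · 8
At h = 28: dV/dt = 1568π cm³/s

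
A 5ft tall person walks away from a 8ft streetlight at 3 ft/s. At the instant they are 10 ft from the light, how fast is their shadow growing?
5 ft/s

By similar triangles: 8/(x+s) = 5/s
Solving: s = 5x/3
ds/dt = 5/3 · dx/dt = 5/3 · 3 = 5 ft/s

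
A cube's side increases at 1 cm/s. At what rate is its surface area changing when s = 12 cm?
144 cm²/s

A = 6s²
dA/dt = 12s · ds/dt = 12·12·1 = 144 cm²/s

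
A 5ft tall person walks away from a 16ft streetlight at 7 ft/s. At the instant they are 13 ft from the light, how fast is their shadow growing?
35/11 ft/s

By similar triangles: 16/(x+s) = 5/s
Solving: s = 5x/11
ds/dt = 5/11 · dx/dt = 5/11 · 7 = 35/11 ft/s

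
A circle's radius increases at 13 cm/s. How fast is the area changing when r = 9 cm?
234π cm²/s

A = πr²
dA/dt = 2πr · dr/dt = 2π(9)(13) = 234π cm²/s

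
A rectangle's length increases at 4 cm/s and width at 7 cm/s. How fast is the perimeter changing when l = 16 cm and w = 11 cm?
22 cm/s

P = 2(l + w)
dP/dt = 2(dl/dt + dw/dt) = 2(4 + 7) = 22 cm/s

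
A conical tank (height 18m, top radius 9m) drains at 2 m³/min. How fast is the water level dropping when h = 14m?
2/(49π) ≈ 0.01299 m/min

r/h = 9/18, so r = (1/2)h
V = (1/3)πr²h = (1/3)π((1/2)h)²h = (1/12)πh³
dV/dh = (1/4)πh²
dh/dt = (dV/dt)/(dV/dh) = -2/((1/4)π·14²) = -2/(49π) m/min
The level is dropping at 2/(49π) ≈ 0.01299 m/min.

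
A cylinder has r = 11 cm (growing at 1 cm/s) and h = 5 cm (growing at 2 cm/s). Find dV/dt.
352π cm³/s

V = πr²h
dV/dt = 2πrh·dr/dt + πr²·dh/dt
= 2π(11)(5)(1) + π(11)²(2)
= 352π cm³/s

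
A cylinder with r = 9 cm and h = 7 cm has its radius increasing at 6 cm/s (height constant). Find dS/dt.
300π cm²/s

S = 2πrh + 2πr² (lateral + bases)
dS/dt = (2πh + 4πr)·dr/dt = (2π·7 + 4π·9)·6
= 300π cm²/s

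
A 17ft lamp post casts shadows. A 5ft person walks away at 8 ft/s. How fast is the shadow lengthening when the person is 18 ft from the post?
10/3 ft/s

By similar triangles: 17/(x+s) = 5/s
Solving: s = 5x/12
ds/dt = 5/12 · dx/dt = 5/12 · 8 = 10/3 ft/s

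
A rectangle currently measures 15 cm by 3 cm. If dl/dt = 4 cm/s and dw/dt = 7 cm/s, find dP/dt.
22 cm/s

P = 2(l + w)
dP/dt = 2(dl/dt + dw/dt) = 2(4 + 7) = 22 cm/s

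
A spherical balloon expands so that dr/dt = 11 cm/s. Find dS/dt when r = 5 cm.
440π cm²/s

S = 4πr²
dS/dt = dS/dr · dr/dt = 8πr · 11
At r = 5: dS/dt = 440π cm²/s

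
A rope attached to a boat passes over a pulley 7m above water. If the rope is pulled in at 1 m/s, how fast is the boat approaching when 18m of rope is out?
18√11/55 ≈ 1.085 m/s

rope² = x² + 7²
x = √(18² - 7²) = 5√11
dx/dt = (rope/x) · d(rope)/dt = (18/(5√11)) · (-1) = -18√11/55 m/s
The boat approaches at 18√11/55 ≈ 1.085 m/s.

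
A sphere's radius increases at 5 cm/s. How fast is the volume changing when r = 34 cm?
23120π cm³/s

V = (4/3)πr³
dV/dt = dV/dr · dr/dt = 4πr² · 5
At r = 34: dV/dt = 23120π cm³/s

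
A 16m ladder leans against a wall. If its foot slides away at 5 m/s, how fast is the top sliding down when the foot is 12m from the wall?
15√7/7 ≈ 5.669 m/s

x² + y² = 16²
2x·dx/dt + 2y·dy/dt = 0
dy/dt = -x/y · dx/dt = -12/(4√7) · 5 = -15√7/7 m/s
The top is descending at 15√7/7 ≈ 5.669 m/s.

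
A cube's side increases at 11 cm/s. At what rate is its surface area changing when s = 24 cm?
3168 cm²/s

A = 6s²
dA/dt = 12s · ds/dt = 12·24·11 = 3168 cm²/s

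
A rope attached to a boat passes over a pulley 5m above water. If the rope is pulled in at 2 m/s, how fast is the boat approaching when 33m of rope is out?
33√266/266 ≈ 2.023 m/s

rope² = x² + 5²
x = √(33² - 5²) = 2√266
dx/dt = (rope/x) · d(rope)/dt = (33/(2√266)) · (-2) = -33√266/266 m/s
The boat approaches at 33√266/266 ≈ 2.023 m/s.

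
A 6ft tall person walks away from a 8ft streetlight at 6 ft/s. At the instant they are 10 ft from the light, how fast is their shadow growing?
18 ft/s

By similar triangles: 8/(x+s) = 6/s
Solving: s = 6x/2
ds/dt = 6/2 · dx/dt = 3 · 6 = 18 ft/s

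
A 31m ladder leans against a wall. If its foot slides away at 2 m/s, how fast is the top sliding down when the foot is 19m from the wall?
19√6/30 ≈ 1.551 m/s

x² + y² = 31²
2x·dx/dt + 2y·dy/dt = 0
dy/dt = -x/y · dx/dt = -19/(10√6) · 2 = -19√6/30 m/s
The top is descending at 19√6/30 ≈ 1.551 m/s.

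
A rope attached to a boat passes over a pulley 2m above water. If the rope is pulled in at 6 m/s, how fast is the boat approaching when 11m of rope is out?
22√13/13 ≈ 6.102 m/s

rope² = x² + 2²
x = √(11² - 2²) = 3√13
dx/dt = (rope/x) · d(rope)/dt = (11/(3√13)) · (-6) = -22√13/13 m/s
The boat approaches at 22√13/13 ≈ 6.102 m/s.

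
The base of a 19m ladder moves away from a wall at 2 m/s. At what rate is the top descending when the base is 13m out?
13√3/12 ≈ 1.876 m/s

x² + y² = 19²
2x·dx/dt + 2y·dy/dt = 0
dy/dt = -x/y · dx/dt = -13/(8√3) · 2 = -13√3/12 m/s
The top is descending at 13√3/12 ≈ 1.876 m/s.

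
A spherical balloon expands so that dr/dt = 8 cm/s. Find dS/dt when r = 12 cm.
768π cm²/s

S = 4πr²
dS/dt = dS/dr · dr/dt = 8πr · 8
At r = 12: dS/dt = 768π cm²/s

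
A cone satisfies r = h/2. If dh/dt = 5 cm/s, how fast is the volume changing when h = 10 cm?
125π cm³/s

V = (1/3)π(h/2)²h = πh³/12
dV/dt = πh²/4 · 5
At h = 10: dV/dt = 125π cm³/s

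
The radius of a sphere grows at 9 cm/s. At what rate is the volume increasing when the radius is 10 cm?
3600π cm³/s

V = (4/3)πr³
dV/dt = dV/dr · dr/dt = 4πr² · 9
At r = 10: dV/dt = 3600π cm³/s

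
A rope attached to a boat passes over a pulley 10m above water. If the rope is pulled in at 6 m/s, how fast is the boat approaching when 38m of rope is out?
19√21/14 ≈ 6.219 m/s

rope² = x² + 10²
x = √(38² - 10²) = 8√21
dx/dt = (rope/x) · d(rope)/dt = (38/(8√21)) · (-6) = -19√21/14 m/s
The boat approaches at 19√21/14 ≈ 6.219 m/s.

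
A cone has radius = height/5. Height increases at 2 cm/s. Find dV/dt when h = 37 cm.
2738π/25 cm³/s

V = (1/3)π(h/5)²h = πh³/75
dV/dt = πh²/25 · 2
At h = 37: dV/dt = 2738π/25 cm³/s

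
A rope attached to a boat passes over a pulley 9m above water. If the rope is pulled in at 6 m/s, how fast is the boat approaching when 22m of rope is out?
132√403/403 ≈ 6.575 m/s

rope² = x² + 9²
x = √(22² - 9²) = √403
dx/dt = (rope/x) · d(rope)/dt = (22/√403) · (-6) = -132√403/403 m/s
The boat approaches at 132√403/403 ≈ 6.575 m/s.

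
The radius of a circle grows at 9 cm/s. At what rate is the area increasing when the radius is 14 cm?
252π cm²/s

A = πr²
dA/dt = 2πr · dr/dt = 2π(14)(9) = 252π cm²/s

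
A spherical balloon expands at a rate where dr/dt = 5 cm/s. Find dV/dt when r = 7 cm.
980π cm³/s

V = (4/3)πr³
dV/dt = dV/dr · dr/dt = 4πr² · 5
At r = 7: dV/dt = 980π cm³/s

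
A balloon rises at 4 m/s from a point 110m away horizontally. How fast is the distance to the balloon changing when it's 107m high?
428√23549/23549 ≈ 2.789 m/s

z² = 110² + y²
z = √(110² + 107²) = √23549
dz/dt = y/z · dy/dt = 107/√23549 · 4 = 428√23549/23549 ≈ 2.789 m/s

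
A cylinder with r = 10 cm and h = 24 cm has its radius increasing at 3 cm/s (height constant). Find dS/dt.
264π cm²/s

S = 2πrh + 2πr² (lateral + bases)
dS/dt = (2πh + 4πr)·dr/dt = (2π·24 + 4π·10)·3
= 264π cm²/s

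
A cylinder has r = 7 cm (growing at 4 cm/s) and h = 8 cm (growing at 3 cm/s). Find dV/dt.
595π cm³/s

V = πr²h
dV/dt = 2πrh·dr/dt + πr²·dh/dt
= 2π(7)(8)(4) + π(7)²(3)
= 595π cm³/s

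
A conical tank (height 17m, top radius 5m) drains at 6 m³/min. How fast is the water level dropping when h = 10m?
867/(1250π) ≈ 0.2208 m/min

r/h = 5/17, so r = (5/17)h
V = (1/3)πr²h = (1/3)π((5/17)h)²h = (25/867)πh³
dV/dh = (25/289)πh²
dh/dt = (dV/dt)/(dV/dh) = -6/((25/289)π·10²) = -867/(1250π) m/min
The level is dropping at 867/(1250π) ≈ 0.2208 m/min.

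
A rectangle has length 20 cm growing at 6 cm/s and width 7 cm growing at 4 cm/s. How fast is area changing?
122 cm²/s

A = lw
dA/dt = w·dl/dt + l·dw/dt = 7·6 + 20·4 = 122 cm²/s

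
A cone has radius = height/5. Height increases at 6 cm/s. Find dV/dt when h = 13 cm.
1014π/25 cm³/s

V = (1/3)π(h/5)²h = πh³/75
dV/dt = πh²/25 · 6
At h = 13: dV/dt = 1014π/25 cm³/s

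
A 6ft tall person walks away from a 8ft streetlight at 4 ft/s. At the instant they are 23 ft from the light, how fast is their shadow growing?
12 ft/s

By similar triangles: 8/(x+s) = 6/s
Solving: s = 6x/2
ds/dt = 6/2 · dx/dt = 3 · 4 = 12 ft/s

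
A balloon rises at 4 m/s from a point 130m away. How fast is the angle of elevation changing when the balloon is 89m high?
0.02095 rad/s

tan(θ) = y/130
sec²(θ) · dθ/dt = (1/130) · dy/dt
dθ/dt = cos²(θ)/130 · 4 = 130/(130² + 89²) · 4
dθ/dt = 0.02095 rad/s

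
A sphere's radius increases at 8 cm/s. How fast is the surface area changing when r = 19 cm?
1216π cm²/s

S = 4πr²
dS/dt = dS/dr · dr/dt = 8πr · 8
At r = 19: dS/dt = 1216π cm²/s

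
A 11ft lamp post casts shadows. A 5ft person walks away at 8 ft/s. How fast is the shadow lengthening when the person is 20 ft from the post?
20/3 ft/s

By similar triangles: 11/(x+s) = 5/s
Solving: s = 5x/6
ds/dt = 5/6 · dx/dt = 5/6 · 8 = 20/3 ft/s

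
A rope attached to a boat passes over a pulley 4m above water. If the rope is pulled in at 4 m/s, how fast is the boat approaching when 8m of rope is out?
8√3/3 ≈ 4.619 m/s

rope² = x² + 4²
x = √(8² - 4²) = 4√3
dx/dt = (rope/x) · d(rope)/dt = (8/(4√3)) · (-4) = -8√3/3 m/s
The boat approaches at 8√3/3 ≈ 4.619 m/s.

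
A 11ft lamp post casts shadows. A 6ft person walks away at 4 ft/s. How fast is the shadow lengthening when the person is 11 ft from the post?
24/5 ft/s

By similar triangles: 11/(x+s) = 6/s
Solving: s = 6x/5
ds/dt = 6/5 · dx/dt = 6/5 · 4 = 24/5 ft/s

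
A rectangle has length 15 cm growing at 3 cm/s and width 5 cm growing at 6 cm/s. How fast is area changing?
105 cm²/s

A = lw
dA/dt = w·dl/dt + l·dw/dt = 5·3 + 15·6 = 105 cm²/s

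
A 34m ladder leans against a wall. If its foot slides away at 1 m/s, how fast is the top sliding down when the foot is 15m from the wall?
15√19/133 ≈ 0.4916 m/s

x² + y² = 34²
2x·dx/dt + 2y·dy/dt = 0
dy/dt = -x/y · dx/dt = -15/(7√19) · 1 = -15√19/133 m/s
The top is descending at 15√19/133 ≈ 0.4916 m/s.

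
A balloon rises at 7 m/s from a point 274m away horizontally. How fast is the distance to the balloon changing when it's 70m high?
245√19994/19994 ≈ 1.733 m/s

z² = 274² + y²
z = √(274² + 70²) = 2√19994
dz/dt = y/z · dy/dt = 70/(2√19994) · 7 = 245√19994/19994 ≈ 1.733 m/s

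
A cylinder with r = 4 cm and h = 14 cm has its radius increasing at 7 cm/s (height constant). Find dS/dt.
308π cm²/s

S = 2πrh + 2πr² (lateral + bases)
dS/dt = (2πh + 4πr)·dr/dt = (2π·14 + 4π·4)·7
= 308π cm²/s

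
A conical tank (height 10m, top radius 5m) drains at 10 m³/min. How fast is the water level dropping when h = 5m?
8/(5π) ≈ 0.5093 m/min

r/h = 5/10, so r = (1/2)h
V = (1/3)πr²h = (1/3)π((1/2)h)²h = (1/12)πh³
dV/dh = (1/4)πh²
dh/dt = (dV/dt)/(dV/dh) = -10/((1/4)π·5²) = -8/(5π) m/min
The level is dropping at 8/(5π) ≈ 0.5093 m/min.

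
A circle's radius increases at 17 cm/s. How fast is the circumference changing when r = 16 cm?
34π cm/s

C = 2πr
dC/dt = 2π · dr/dt = 2π · 17 = 34π cm/s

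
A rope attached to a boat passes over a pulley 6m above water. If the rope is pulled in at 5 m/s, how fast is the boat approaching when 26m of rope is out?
13√10/8 ≈ 5.139 m/s

rope² = x² + 6²
x = √(26² - 6²) = 8√10
dx/dt = (rope/x) · d(rope)/dt = (26/(8√10)) · (-5) = -13√10/8 m/s
The boat approaches at 13√10/8 ≈ 5.139 m/s.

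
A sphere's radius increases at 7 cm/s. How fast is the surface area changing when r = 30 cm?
1680π cm²/s

S = 4πr²
dS/dt = dS/dr · dr/dt = 8πr · 7
At r = 30: dS/dt = 1680π cm²/s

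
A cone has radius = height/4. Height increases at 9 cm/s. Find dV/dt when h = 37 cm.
12321π/16 cm³/s

V = (1/3)π(h/4)²h = πh³/48
dV/dt = πh²/16 · 9
At h = 37: dV/dt = 12321π/16 cm³/s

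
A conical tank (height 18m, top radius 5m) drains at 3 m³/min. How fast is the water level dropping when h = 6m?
27/(25π) ≈ 0.3438 m/min

r/h = 5/18, so r = (5/18)h
V = (1/3)πr²h = (1/3)π((5/18)h)²h = (25/972)πh³
dV/dh = (25/324)πh²
dh/dt = (dV/dt)/(dV/dh) = -3/((25/324)π·6²) = -27/(25π) m/min
The level is dropping at 27/(25π) ≈ 0.3438 m/min.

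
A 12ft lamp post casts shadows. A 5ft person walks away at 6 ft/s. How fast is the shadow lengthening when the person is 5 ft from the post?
30/7 ft/s

By similar triangles: 12/(x+s) = 5/s
Solving: s = 5x/7
ds/dt = 5/7 · dx/dt = 5/7 · 6 = 30/7 ft/s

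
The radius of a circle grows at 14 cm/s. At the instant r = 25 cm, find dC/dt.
28π cm/s

C = 2πr
dC/dt = 2π · dr/dt = 2π · 14 = 28π cm/s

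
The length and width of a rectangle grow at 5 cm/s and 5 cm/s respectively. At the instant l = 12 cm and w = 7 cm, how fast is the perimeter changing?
20 cm/s

P = 2(l + w)
dP/dt = 2(dl/dt + dw/dt) = 2(5 + 5) = 20 cm/s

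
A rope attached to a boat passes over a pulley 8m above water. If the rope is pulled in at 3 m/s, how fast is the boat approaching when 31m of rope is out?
31√897/299 ≈ 3.105 m/s

rope² = x² + 8²
x = √(31² - 8²) = √897
dx/dt = (rope/x) · d(rope)/dt = (31/√897) · (-3) = -31√897/299 m/s
The boat approaches at 31√897/299 ≈ 3.105 m/s.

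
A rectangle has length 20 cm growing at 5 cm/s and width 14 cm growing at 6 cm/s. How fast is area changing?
190 cm²/s

A = lw
dA/dt = w·dl/dt + l·dw/dt = 14·5 + 20·6 = 190 cm²/s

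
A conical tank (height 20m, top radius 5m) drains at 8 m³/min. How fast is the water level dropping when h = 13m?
128/(169π) ≈ 0.2411 m/min

r/h = 5/20, so r = (1/4)h
V = (1/3)πr²h = (1/3)π((1/4)h)²h = (1/48)πh³
dV/dh = (1/16)πh²
dh/dt = (dV/dt)/(dV/dh) = -8/((1/16)π·13²) = -128/(169π) m/min
The level is dropping at 128/(169π) ≈ 0.2411 m/min.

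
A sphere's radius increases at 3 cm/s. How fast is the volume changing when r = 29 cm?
10092π cm³/s

V = (4/3)πr³
dV/dt = dV/dr · dr/dt = 4πr² · 3
At r = 29: dV/dt = 10092π cm³/s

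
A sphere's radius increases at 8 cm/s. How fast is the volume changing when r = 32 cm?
32768π cm³/s

V = (4/3)πr³
dV/dt = dV/dr · dr/dt = 4πr² · 8
At r = 32: dV/dt = 32768π cm³/s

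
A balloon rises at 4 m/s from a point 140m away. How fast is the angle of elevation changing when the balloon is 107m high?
0.018036 rad/s

tan(θ) = y/140
sec²(θ) · dθ/dt = (1/140) · dy/dt
dθ/dt = cos²(θ)/140 · 4 = 140/(140² + 107²) · 4
dθ/dt = 0.018036 rad/s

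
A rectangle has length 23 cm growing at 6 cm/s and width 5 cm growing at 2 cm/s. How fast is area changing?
76 cm²/s

A = lw
dA/dt = w·dl/dt + l·dw/dt = 5·6 + 23·2 = 76 cm²/s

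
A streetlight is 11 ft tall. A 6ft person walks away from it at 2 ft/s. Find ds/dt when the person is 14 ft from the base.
12/5 ft/s

By similar triangles: 11/(x+s) = 6/s
Solving: s = 6x/5
ds/dt = 6/5 · dx/dt = 6/5 · 2 = 12/5 ft/s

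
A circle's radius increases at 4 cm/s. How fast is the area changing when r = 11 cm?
88π cm²/s

A = πr²
dA/dt = 2πr · dr/dt = 2π(11)(4) = 88π cm²/s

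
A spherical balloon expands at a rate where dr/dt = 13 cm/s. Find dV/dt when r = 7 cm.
2548π cm³/s

V = (4/3)πr³
dV/dt = dV/dr · dr/dt = 4πr² · 13
At r = 7: dV/dt = 2548π cm³/s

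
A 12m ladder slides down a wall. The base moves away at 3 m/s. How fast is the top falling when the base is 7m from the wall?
21√95/95 ≈ 2.155 m/s

x² + y² = 12²
2x·dx/dt + 2y·dy/dt = 0
dy/dt = -x/y · dx/dt = -7/√95 · 3 = -21√95/95 m/s
The top is descending at 21√95/95 ≈ 2.155 m/s.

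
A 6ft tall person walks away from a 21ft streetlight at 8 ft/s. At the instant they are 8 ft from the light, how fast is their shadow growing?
16/5 ft/s

By similar triangles: 21/(x+s) = 6/s
Solving: s = 6x/15
ds/dt = 6/15 · dx/dt = 2/5 · 8 = 16/5 ft/s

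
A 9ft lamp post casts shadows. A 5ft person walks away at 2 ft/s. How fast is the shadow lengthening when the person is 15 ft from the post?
5/2 ft/s

By similar triangles: 9/(x+s) = 5/s
Solving: s = 5x/4
ds/dt = 5/4 · dx/dt = 5/4 · 2 = 5/2 ft/s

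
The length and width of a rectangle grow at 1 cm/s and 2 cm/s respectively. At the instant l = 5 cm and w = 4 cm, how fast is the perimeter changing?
6 cm/s

P = 2(l + w)
dP/dt = 2(dl/dt + dw/dt) = 2(1 + 2) = 6 cm/s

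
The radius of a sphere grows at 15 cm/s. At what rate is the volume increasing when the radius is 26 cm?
40560π cm³/s

V = (4/3)πr³
dV/dt = dV/dr · dr/dt = 4πr² · 15
At r = 26: dV/dt = 40560π cm³/s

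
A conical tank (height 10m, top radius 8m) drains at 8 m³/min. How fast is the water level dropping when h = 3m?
25/(18π) ≈ 0.4421 m/min

r/h = 8/10, so r = (4/5)h
V = (1/3)πr²h = (1/3)π((4/5)h)²h = (16/75)πh³
dV/dh = (16/25)πh²
dh/dt = (dV/dt)/(dV/dh) = -8/((16/25)π·3²) = -25/(18π) m/min
The level is dropping at 25/(18π) ≈ 0.4421 m/min.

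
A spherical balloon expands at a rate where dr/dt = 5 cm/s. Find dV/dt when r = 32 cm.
20480π cm³/s

V = (4/3)πr³
dV/dt = dV/dr · dr/dt = 4πr² · 5
At r = 32: dV/dt = 20480π cm³/s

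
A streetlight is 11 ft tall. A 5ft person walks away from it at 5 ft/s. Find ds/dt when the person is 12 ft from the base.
25/6 ft/s

By similar triangles: 11/(x+s) = 5/s
Solving: s = 5x/6
ds/dt = 5/6 · dx/dt = 5/6 · 5 = 25/6 ft/s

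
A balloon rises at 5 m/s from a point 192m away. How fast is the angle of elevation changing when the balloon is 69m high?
0.023063 rad/s

tan(θ) = y/192
sec²(θ) · dθ/dt = (1/192) · dy/dt
dθ/dt = cos²(θ)/192 · 5 = 192/(192² + 69²) · 5
dθ/dt = 0.023063 rad/s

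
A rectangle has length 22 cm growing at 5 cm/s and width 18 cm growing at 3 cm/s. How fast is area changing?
156 cm²/s

A = lw
dA/dt = w·dl/dt + l·dw/dt = 18·5 + 22·3 = 156 cm²/s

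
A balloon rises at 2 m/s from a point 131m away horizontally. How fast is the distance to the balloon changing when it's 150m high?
300√39661/39661 ≈ 1.506 m/s

z² = 131² + y²
z = √(131² + 150²) = √39661
dz/dt = y/z · dy/dt = 150/√39661 · 2 = 300√39661/39661 ≈ 1.506 m/s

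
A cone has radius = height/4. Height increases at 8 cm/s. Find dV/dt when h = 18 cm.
162π cm³/s

V = (1/3)π(h/4)²h = πh³/48
dV/dt = πh²/16 · 8
At h = 18: dV/dt = 162π cm³/s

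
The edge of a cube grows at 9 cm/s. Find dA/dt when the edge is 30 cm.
3240 cm²/s

A = 6s²
dA/dt = 12s · ds/dt = 12·30·9 = 3240 cm²/s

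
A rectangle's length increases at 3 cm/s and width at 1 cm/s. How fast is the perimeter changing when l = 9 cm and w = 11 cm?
8 cm/s

P = 2(l + w)
dP/dt = 2(dl/dt + dw/dt) = 2(3 + 1) = 8 cm/s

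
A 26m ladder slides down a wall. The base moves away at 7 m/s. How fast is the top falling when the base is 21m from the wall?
147√235/235 ≈ 9.589 m/s

x² + y² = 26²
2x·dx/dt + 2y·dy/dt = 0
dy/dt = -x/y · dx/dt = -21/√235 · 7 = -147√235/235 m/s
The top is descending at 147√235/235 ≈ 9.589 m/s.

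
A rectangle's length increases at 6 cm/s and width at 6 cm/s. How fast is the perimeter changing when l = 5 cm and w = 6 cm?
24 cm/s

P = 2(l + w)
dP/dt = 2(dl/dt + dw/dt) = 2(6 + 6) = 24 cm/s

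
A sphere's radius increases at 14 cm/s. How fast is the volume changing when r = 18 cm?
18144π cm³/s

V = (4/3)πr³
dV/dt = dV/dr · dr/dt = 4πr² · 14
At r = 18: dV/dt = 18144π cm³/s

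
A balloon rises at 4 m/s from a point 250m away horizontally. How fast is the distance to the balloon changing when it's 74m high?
74√16994/8497 ≈ 1.135 m/s

z² = 250² + y²
z = √(250² + 74²) = 2√16994
dz/dt = y/z · dy/dt = 74/(2√16994) · 4 = 74√16994/8497 ≈ 1.135 m/s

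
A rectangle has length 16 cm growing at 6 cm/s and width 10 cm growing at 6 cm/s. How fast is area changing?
156 cm²/s

A = lw
dA/dt = w·dl/dt + l·dw/dt = 10·6 + 16·6 = 156 cm²/s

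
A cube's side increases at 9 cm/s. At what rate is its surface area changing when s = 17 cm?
1836 cm²/s

A = 6s²
dA/dt = 12s · ds/dt = 12·17·9 = 1836 cm²/s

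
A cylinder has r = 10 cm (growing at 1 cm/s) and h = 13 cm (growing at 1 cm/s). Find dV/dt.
360π cm³/s

V = πr²h
dV/dt = 2πrh·dr/dt + πr²·dh/dt
= 2π(10)(13)(1) + π(10)²(1)
= 360π cm³/s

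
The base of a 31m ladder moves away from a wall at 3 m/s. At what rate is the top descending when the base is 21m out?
63√130/260 ≈ 2.763 m/s

x² + y² = 31²
2x·dx/dt + 2y·dy/dt = 0
dy/dt = -x/y · dx/dt = -21/(2√130) · 3 = -63√130/260 m/s
The top is descending at 63√130/260 ≈ 2.763 m/s.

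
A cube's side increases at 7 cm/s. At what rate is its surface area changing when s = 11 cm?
924 cm²/s

A = 6s²
dA/dt = 12s · ds/dt = 12·11·7 = 924 cm²/s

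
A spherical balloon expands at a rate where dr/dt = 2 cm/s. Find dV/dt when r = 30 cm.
7200π cm³/s

V = (4/3)πr³
dV/dt = dV/dr · dr/dt = 4πr² · 2
At r = 30: dV/dt = 7200π cm³/s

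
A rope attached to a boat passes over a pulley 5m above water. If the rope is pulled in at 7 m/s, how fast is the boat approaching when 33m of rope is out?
33√266/76 ≈ 7.082 m/s

rope² = x² + 5²
x = √(33² - 5²) = 2√266
dx/dt = (rope/x) · d(rope)/dt = (33/(2√266)) · (-7) = -33√266/76 m/s
The boat approaches at 33√266/76 ≈ 7.082 m/s.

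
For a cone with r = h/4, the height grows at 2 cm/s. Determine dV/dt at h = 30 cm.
225π/2 cm³/s

V = (1/3)π(h/4)²h = πh³/48
dV/dt = πh²/16 · 2
At h = 30: dV/dt = 225π/2 cm³/s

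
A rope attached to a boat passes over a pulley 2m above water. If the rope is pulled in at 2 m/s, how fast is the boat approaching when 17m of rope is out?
34√285/285 ≈ 2.014 m/s

rope² = x² + 2²
x = √(17² - 2²) = √285
dx/dt = (rope/x) · d(rope)/dt = (17/√285) · (-2) = -34√285/285 m/s
The boat approaches at 34√285/285 ≈ 2.014 m/s.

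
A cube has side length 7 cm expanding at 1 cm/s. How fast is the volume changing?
147 cm³/s

V = s³
dV/dt = 3s² · ds/dt = 3·7²·1 = 147 cm³/s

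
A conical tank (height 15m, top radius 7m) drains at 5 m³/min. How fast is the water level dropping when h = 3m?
125/(49π) ≈ 0.812 m/min

r/h = 7/15, so r = (7/15)h
V = (1/3)πr²h = (1/3)π((7/15)h)²h = (49/675)πh³
dV/dh = (49/225)πh²
dh/dt = (dV/dt)/(dV/dh) = -5/((49/225)π·3²) = -125/(49π) m/min
The level is dropping at 125/(49π) ≈ 0.812 m/min.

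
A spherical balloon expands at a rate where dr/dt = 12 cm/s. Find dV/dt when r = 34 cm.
55488π cm³/s

V = (4/3)πr³
dV/dt = dV/dr · dr/dt = 4πr² · 12
At r = 34: dV/dt = 55488π cm³/s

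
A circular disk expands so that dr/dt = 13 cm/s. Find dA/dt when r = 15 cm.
390π cm²/s

A = πr²
dA/dt = 2πr · dr/dt = 2π(15)(13) = 390π cm²/s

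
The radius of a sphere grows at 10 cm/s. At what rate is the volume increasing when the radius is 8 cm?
2560π cm³/s

V = (4/3)πr³
dV/dt = dV/dr · dr/dt = 4πr² · 10
At r = 8: dV/dt = 2560π cm³/s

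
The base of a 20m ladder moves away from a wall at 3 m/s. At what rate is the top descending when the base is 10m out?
√3 ≈ 1.732 m/s

x² + y² = 20²
2x·dx/dt + 2y·dy/dt = 0
dy/dt = -x/y · dx/dt = -10/(10√3) · 3 = -√3 m/s
The top is descending at √3 ≈ 1.732 m/s.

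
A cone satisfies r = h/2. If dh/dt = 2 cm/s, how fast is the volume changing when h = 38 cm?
722π cm³/s

V = (1/3)π(h/2)²h = πh³/12
dV/dt = πh²/4 · 2
At h = 38: dV/dt = 722π cm³/s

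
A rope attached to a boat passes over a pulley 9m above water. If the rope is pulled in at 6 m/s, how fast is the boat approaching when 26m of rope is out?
156√595/595 ≈ 6.395 m/s

rope² = x² + 9²
x = √(26² - 9²) = √595
dx/dt = (rope/x) · d(rope)/dt = (26/√595) · (-6) = -156√595/595 m/s
The boat approaches at 156√595/595 ≈ 6.395 m/s.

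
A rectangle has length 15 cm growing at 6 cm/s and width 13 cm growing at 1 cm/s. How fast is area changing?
93 cm²/s

A = lw
dA/dt = w·dl/dt + l·dw/dt = 13·6 + 15·1 = 93 cm²/s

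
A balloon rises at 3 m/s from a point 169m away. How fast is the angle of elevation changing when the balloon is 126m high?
0.011409 rad/s

tan(θ) = y/169
sec²(θ) · dθ/dt = (1/169) · dy/dt
dθ/dt = cos²(θ)/169 · 3 = 169/(169² + 126²) · 3
dθ/dt = 0.011409 rad/s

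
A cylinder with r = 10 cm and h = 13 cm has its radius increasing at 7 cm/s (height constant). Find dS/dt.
462π cm²/s

S = 2πrh + 2πr² (lateral + bases)
dS/dt = (2πh + 4πr)·dr/dt = (2π·13 + 4π·10)·7
= 462π cm²/s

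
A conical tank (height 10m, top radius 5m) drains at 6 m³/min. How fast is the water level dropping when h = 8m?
3/(8π) ≈ 0.1194 m/min

r/h = 5/10, so r = (1/2)h
V = (1/3)πr²h = (1/3)π((1/2)h)²h = (1/12)πh³
dV/dh = (1/4)πh²
dh/dt = (dV/dt)/(dV/dh) = -6/((1/4)π·8²) = -3/(8π) m/min
The level is dropping at 3/(8π) ≈ 0.1194 m/min.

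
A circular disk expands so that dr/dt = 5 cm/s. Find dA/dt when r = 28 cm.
280π cm²/s

A = πr²
dA/dt = 2πr · dr/dt = 2π(28)(5) = 280π cm²/s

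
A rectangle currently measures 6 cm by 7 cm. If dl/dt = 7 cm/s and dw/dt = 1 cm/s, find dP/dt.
16 cm/s

P = 2(l + w)
dP/dt = 2(dl/dt + dw/dt) = 2(7 + 1) = 16 cm/s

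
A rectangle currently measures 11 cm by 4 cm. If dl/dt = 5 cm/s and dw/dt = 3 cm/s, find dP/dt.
16 cm/s

P = 2(l + w)
dP/dt = 2(dl/dt + dw/dt) = 2(5 + 3) = 16 cm/s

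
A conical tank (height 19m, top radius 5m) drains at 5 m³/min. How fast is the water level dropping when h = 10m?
361/(500π) ≈ 0.2298 m/min

r/h = 5/19, so r = (5/19)h
V = (1/3)πr²h = (1/3)π((5/19)h)²h = (25/1083)πh³
dV/dh = (25/361)πh²
dh/dt = (dV/dt)/(dV/dh) = -5/((25/361)π·10²) = -361/(500π) m/min
The level is dropping at 361/(500π) ≈ 0.2298 m/min.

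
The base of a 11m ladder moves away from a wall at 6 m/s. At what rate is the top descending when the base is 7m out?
7√2/2 ≈ 4.95 m/s

x² + y² = 11²
2x·dx/dt + 2y·dy/dt = 0
dy/dt = -x/y · dx/dt = -7/(6√2) · 6 = -7√2/2 m/s
The top is descending at 7√2/2 ≈ 4.95 m/s.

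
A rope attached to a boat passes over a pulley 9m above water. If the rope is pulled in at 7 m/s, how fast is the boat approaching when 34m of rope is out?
238√43/215 ≈ 7.259 m/s

rope² = x² + 9²
x = √(34² - 9²) = 5√43
dx/dt = (rope/x) · d(rope)/dt = (34/(5√43)) · (-7) = -238√43/215 m/s
The boat approaches at 238√43/215 ≈ 7.259 m/s.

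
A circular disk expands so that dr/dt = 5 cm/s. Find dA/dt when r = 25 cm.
250π cm²/s

A = πr²
dA/dt = 2πr · dr/dt = 2π(25)(5) = 250π cm²/s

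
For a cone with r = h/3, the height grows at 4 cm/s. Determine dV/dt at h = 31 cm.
3844π/9 cm³/s

V = (1/3)π(h/3)²h = πh³/27
dV/dt = πh²/9 · 4
At h = 31: dV/dt = 3844π/9 cm³/s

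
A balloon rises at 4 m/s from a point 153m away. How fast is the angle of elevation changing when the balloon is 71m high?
0.021511 rad/s

tan(θ) = y/153
sec²(θ) · dθ/dt = (1/153) · dy/dt
dθ/dt = cos²(θ)/153 · 4 = 153/(153² + 71²) · 4
dθ/dt = 0.021511 rad/s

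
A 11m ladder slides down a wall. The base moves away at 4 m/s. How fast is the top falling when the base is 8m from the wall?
32√57/57 ≈ 4.239 m/s

x² + y² = 11²
2x·dx/dt + 2y·dy/dt = 0
dy/dt = -x/y · dx/dt = -8/√57 · 4 = -32√57/57 m/s
The top is descending at 32√57/57 ≈ 4.239 m/s.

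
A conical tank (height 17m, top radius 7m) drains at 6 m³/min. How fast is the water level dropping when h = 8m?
867/(1568π) ≈ 0.176 m/min

r/h = 7/17, so r = (7/17)h
V = (1/3)πr²h = (1/3)π((7/17)h)²h = (49/867)πh³
dV/dh = (49/289)πh²
dh/dt = (dV/dt)/(dV/dh) = -6/((49/289)π·8²) = -867/(1568π) m/min
The level is dropping at 867/(1568π) ≈ 0.176 m/min.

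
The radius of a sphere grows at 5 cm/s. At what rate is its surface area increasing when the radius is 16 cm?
640π cm²/s

S = 4πr²
dS/dt = dS/dr · dr/dt = 8πr · 5
At r = 16: dS/dt = 640π cm²/s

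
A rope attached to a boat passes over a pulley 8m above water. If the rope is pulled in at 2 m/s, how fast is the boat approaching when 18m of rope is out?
18√65/65 ≈ 2.233 m/s

rope² = x² + 8²
x = √(18² - 8²) = 2√65
dx/dt = (rope/x) · d(rope)/dt = (18/(2√65)) · (-2) = -18√65/65 m/s
The boat approaches at 18√65/65 ≈ 2.233 m/s.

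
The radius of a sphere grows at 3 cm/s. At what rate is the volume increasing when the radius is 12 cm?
1728π cm³/s

V = (4/3)πr³
dV/dt = dV/dr · dr/dt = 4πr² · 3
At r = 12: dV/dt = 1728π cm³/s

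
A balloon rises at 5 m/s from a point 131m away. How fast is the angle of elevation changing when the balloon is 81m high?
0.027611 rad/s

tan(θ) = y/131
sec²(θ) · dθ/dt = (1/131) · dy/dt
dθ/dt = cos²(θ)/131 · 5 = 131/(131² + 81²) · 5
dθ/dt = 0.027611 rad/s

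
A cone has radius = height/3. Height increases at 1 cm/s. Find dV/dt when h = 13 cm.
169π/9 cm³/s

V = (1/3)π(h/3)²h = πh³/27
dV/dt = πh²/9 · 1
At h = 13: dV/dt = 169π/9 cm³/s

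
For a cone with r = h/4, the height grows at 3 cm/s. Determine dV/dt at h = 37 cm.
4107π/16 cm³/s

V = (1/3)π(h/4)²h = πh³/48
dV/dt = πh²/16 · 3
At h = 37: dV/dt = 4107π/16 cm³/s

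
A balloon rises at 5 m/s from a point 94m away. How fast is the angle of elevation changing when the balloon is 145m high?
0.01574 rad/s

tan(θ) = y/94
sec²(θ) · dθ/dt = (1/94) · dy/dt
dθ/dt = cos²(θ)/94 · 5 = 94/(94² + 145²) · 5
dθ/dt = 0.01574 rad/s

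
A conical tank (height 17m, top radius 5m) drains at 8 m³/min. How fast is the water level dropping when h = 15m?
2312/(5625π) ≈ 0.1308 m/min

r/h = 5/17, so r = (5/17)h
V = (1/3)πr²h = (1/3)π((5/17)h)²h = (25/867)πh³
dV/dh = (25/289)πh²
dh/dt = (dV/dt)/(dV/dh) = -8/((25/289)π·15²) = -2312/(5625π) m/min
The level is dropping at 2312/(5625π) ≈ 0.1308 m/min.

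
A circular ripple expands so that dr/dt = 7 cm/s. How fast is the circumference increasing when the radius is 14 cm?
14π cm/s

C = 2πr
dC/dt = 2π · dr/dt = 2π · 7 = 14π cm/s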